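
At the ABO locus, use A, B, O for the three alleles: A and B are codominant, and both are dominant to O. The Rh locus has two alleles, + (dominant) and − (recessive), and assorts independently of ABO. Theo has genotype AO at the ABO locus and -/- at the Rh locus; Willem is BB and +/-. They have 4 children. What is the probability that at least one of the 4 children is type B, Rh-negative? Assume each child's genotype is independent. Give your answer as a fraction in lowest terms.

ABO cross AO × BB → 1/2 B, 1/2 AB.
Rh cross -/- × +/- → 1/2 Rh+, 1/2 Rh-; so P(type B, Rh-negative) = 1/2 × 1/2 = 1/4 per child.
P(none) = (3/4)^4 = 81/256; P(at least one) = 1 − 81/256 = 175/256.

175/256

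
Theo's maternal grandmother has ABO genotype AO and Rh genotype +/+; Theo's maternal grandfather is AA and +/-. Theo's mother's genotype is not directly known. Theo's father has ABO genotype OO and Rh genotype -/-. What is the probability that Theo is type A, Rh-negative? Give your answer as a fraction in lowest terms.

Theo's mother's ABO genotype from AO × AA: 1/2 AA, 1/2 AO.
Crossing each possibility with the father OO and summing P(type A): 1/2·1 + 1/2·1/2 = 3/4.
Similarly for Rh via the mother's Rh distribution: P(Rh-) = 1/4.
Independent loci: 3/4 × 1/4 = 3/16.

3/16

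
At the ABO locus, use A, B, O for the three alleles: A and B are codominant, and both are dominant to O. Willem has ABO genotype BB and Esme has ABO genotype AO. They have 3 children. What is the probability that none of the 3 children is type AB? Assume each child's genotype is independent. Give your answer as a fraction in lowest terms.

ABO cross BB × AO → 1/2 B, 1/2 AB.
So P(type AB) = 1/2 per child.
P(not type AB) = 1/2 for one child; (1/2)^3 = 1/8.

1/8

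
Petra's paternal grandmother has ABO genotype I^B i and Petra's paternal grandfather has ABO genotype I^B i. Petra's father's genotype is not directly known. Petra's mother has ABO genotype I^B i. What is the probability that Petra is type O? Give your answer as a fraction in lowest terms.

Petra's father's ABO genotype from I^B i × I^B i: 1/4 I^B I^B, 1/2 I^B i, 1/4 i i.
Crossing each possibility with the mother I^B i and summing P(type O): 1/4·0 + 1/2·1/4 + 1/4·1/2 = 1/4.

1/4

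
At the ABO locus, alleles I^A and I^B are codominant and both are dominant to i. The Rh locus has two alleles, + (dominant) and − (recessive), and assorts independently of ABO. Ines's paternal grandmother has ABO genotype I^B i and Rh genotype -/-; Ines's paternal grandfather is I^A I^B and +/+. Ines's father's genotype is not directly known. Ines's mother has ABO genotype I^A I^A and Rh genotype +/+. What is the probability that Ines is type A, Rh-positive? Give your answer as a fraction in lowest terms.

1/2

Ines's father's ABO genotype from I^B i × I^A I^B: 1/4 I^A I^B, 1/4 I^A i, 1/4 I^B I^B, 1/4 I^B i.
Crossing each possibility with the mother I^A I^A and summing P(type A): 1/4·1/2 + 1/4·1 + 1/4·0 + 1/4·1/2 = 1/2.
Similarly for Rh via the father's Rh distribution: P(Rh+) = 1.
Independent loci: 1/2 × 1 = 1/2.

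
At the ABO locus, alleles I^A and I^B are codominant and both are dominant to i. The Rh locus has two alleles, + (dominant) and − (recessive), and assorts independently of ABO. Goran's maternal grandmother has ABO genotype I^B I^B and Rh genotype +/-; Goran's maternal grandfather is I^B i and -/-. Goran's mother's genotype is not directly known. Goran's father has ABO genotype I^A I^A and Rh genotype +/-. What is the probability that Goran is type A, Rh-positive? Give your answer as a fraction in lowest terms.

Goran's mother's ABO genotype from I^B I^B × I^B i: 1/2 I^B I^B, 1/2 I^B i.
Crossing each possibility with the father I^A I^A and summing P(type A): 1/2·0 + 1/2·1/2 = 1/4.
Similarly for Rh via the mother's Rh distribution: P(Rh+) = 5/8.
Independent loci: 1/4 × 5/8 = 5/32.

5/32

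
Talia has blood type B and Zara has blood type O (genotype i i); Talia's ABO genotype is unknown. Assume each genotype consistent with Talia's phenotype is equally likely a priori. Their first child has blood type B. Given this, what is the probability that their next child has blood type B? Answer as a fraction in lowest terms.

5/6

Possible genotypes: Talia ∈ {I^B I^B, I^B i}; Zara ∈ {i i}.
Weight each parental genotype pair by prior × P(type-B child):
  I^B I^B × i i: posterior weight 2/3; P(next child type B) = 1.
  I^B i × i i: posterior weight 1/3; P(next child type B) = 1/2.
Weighted sum = 5/6.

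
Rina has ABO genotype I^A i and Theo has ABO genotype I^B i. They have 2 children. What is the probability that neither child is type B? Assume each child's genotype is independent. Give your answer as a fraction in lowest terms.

9/16

ABO cross I^A i × I^B i → 1/4 O, 1/4 A, 1/4 B, 1/4 AB.
So P(type B) = 1/4 per child.
P(not type B) = 3/4 for one child; (3/4)^2 = 9/16.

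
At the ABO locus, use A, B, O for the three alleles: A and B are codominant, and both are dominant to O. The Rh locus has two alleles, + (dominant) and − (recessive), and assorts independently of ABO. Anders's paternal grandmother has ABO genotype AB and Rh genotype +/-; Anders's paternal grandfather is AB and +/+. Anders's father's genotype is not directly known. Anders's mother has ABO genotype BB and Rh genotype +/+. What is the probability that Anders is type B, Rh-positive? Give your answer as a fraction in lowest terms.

Anders's father's ABO genotype from AB × AB: 1/4 AA, 1/2 AB, 1/4 BB.
Crossing each possibility with the mother BB and summing P(type B): 1/4·0 + 1/2·1/2 + 1/4·1 = 1/2.
Similarly for Rh via the father's Rh distribution: P(Rh+) = 1.
Independent loci: 1/2 × 1 = 1/2.

1/2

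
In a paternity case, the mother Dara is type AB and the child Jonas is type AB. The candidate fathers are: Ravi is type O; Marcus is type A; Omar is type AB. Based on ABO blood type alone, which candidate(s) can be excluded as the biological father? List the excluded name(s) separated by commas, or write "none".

A candidate is excluded only if no genotype consistent with his phenotype could produce a type AB child with a type AB mother.
Ravi (type O): no genotype consistent with that phenotype can produce a type-AB child with a type-AB mother.

Ravi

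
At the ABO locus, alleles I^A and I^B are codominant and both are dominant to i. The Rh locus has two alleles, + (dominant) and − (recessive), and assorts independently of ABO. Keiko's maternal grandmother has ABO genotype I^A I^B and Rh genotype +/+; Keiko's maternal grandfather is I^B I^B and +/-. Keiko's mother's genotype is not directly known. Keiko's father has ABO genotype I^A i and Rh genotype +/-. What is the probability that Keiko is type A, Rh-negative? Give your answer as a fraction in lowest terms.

Keiko's mother's ABO genotype from I^A I^B × I^B I^B: 1/2 I^A I^B, 1/2 I^B I^B.
Crossing each possibility with the father I^A i and summing P(type A): 1/2·1/2 + 1/2·0 = 1/4.
Similarly for Rh via the mother's Rh distribution: P(Rh-) = 1/8.
Independent loci: 1/4 × 1/8 = 1/32.

1/32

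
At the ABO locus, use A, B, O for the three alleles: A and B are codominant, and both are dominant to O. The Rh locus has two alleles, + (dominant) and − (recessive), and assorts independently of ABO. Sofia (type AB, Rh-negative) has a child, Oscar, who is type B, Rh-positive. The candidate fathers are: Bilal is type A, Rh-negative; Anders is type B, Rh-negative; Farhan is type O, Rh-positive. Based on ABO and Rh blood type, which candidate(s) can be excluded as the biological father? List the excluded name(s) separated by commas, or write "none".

Bilal, Anders

A candidate is excluded only if no genotype consistent with his phenotype could produce a type B, Rh-positive child with a type AB, Rh-negative mother.
Bilal (type A, Rh-): no genotype consistent with that phenotype can produce a type-B Rh+ child with a type-AB mother.
Anders (type B, Rh-): no genotype consistent with that phenotype can produce a type-B Rh+ child with a type-AB mother.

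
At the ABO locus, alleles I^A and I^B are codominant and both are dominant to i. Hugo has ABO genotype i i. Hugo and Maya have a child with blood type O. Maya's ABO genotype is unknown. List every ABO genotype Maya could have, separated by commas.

For each candidate genotype of Maya, check whether crossing it with i i can produce every observed child phenotype.
  I^A I^A → possible child types {A} ✗
  I^A I^B → possible child types {A, B} ✗
  I^A i → possible child types {O, A} ✓
  I^B I^B → possible child types {B} ✗
  I^B i → possible child types {O, B} ✓
  i i → possible child types {O} ✓

I^A i, I^B i, i i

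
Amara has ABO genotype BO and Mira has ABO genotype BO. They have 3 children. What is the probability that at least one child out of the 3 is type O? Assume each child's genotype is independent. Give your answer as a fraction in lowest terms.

37/64

ABO cross BO × BO → 1/4 O, 3/4 B.
So P(type O) = 1/4 per child.
P(none) = (3/4)^3 = 27/64; P(at least one) = 1 − 27/64 = 37/64.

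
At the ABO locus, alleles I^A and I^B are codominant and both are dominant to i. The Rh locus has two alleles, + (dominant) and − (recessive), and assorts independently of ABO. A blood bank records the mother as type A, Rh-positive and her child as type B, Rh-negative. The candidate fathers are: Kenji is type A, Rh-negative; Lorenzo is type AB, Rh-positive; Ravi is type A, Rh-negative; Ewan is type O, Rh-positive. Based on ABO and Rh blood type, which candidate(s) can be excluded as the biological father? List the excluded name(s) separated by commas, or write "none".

A candidate is excluded only if no genotype consistent with his phenotype could produce a type B, Rh-negative child with a type A, Rh-positive mother.
Kenji (type A, Rh-): no genotype consistent with that phenotype can produce a type-B Rh- child with a type-A mother.
Ravi (type A, Rh-): no genotype consistent with that phenotype can produce a type-B Rh- child with a type-A mother.
Ewan (type O, Rh+): no genotype consistent with that phenotype can produce a type-B Rh- child with a type-A mother.

Kenji, Ravi, Ewan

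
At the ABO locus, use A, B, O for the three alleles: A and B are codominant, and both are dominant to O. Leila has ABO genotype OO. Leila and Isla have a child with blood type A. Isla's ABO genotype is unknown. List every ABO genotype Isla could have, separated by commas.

AA, AB, AO

For each candidate genotype of Isla, check whether crossing it with OO can produce every observed child phenotype.
  AA → possible child types {A} ✓
  AB → possible child types {A, B} ✓
  AO → possible child types {O, A} ✓
  BB → possible child types {B} ✗
  BO → possible child types {O, B} ✗
  OO → possible child types {O} ✗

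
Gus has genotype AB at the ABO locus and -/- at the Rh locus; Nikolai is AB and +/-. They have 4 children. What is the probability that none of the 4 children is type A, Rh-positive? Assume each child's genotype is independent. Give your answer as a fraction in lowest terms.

2401/4096

ABO cross AB × AB → 1/4 A, 1/4 B, 1/2 AB.
Rh cross -/- × +/- → 1/2 Rh+, 1/2 Rh-; so P(type A, Rh-positive) = 1/4 × 1/2 = 1/8 per child.
P(not type A, Rh-positive) = 7/8 for one child; (7/8)^4 = 2401/4096.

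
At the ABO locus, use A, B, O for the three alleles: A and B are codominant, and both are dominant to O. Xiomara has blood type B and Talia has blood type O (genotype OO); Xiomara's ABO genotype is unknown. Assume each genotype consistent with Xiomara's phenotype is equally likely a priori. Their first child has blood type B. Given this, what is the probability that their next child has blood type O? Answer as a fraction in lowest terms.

1/6

Possible genotypes: Xiomara ∈ {BB, BO}; Talia ∈ {OO}.
Weight each parental genotype pair by prior × P(type-B child):
  BB × OO: posterior weight 2/3; P(next child type O) = 0.
  BO × OO: posterior weight 1/3; P(next child type O) = 1/2.
Weighted sum = 1/6.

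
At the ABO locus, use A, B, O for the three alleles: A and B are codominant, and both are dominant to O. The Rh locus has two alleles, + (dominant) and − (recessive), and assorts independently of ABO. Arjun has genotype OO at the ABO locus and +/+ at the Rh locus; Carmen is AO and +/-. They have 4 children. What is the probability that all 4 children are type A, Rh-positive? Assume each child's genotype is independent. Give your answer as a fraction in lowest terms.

ABO cross OO × AO → 1/2 O, 1/2 A.
Rh cross +/+ × +/- → 1 Rh+; so P(type A, Rh-positive) = 1/2 × 1 = 1/2 per child.
All 4 independent: (1/2)^4 = 1/16.

1/16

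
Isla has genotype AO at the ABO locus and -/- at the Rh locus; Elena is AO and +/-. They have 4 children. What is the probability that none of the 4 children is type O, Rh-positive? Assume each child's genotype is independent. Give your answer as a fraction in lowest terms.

ABO cross AO × AO → 1/4 O, 3/4 A.
Rh cross -/- × +/- → 1/2 Rh+, 1/2 Rh-; so P(type O, Rh-positive) = 1/4 × 1/2 = 1/8 per child.
P(not type O, Rh-positive) = 7/8 for one child; (7/8)^4 = 2401/4096.

2401/4096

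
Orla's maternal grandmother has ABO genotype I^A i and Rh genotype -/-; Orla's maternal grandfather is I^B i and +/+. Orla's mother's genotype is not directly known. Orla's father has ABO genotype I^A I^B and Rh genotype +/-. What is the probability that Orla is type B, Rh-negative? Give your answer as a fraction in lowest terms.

3/32

Orla's mother's ABO genotype from I^A i × I^B i: 1/4 I^A I^B, 1/4 I^A i, 1/4 I^B i, 1/4 i i.
Crossing each possibility with the father I^A I^B and summing P(type B): 1/4·1/4 + 1/4·1/4 + 1/4·1/2 + 1/4·1/2 = 3/8.
Similarly for Rh via the mother's Rh distribution: P(Rh-) = 1/4.
Independent loci: 3/8 × 1/4 = 3/32.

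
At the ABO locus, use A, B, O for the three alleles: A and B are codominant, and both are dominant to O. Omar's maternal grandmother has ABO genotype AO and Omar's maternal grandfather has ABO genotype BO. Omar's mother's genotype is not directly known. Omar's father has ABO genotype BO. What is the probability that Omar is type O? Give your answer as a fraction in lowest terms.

1/4

Omar's mother's ABO genotype from AO × BO: 1/4 AB, 1/4 AO, 1/4 BO, 1/4 OO.
Crossing each possibility with the father BO and summing P(type O): 1/4·0 + 1/4·1/4 + 1/4·1/4 + 1/4·1/2 = 1/4.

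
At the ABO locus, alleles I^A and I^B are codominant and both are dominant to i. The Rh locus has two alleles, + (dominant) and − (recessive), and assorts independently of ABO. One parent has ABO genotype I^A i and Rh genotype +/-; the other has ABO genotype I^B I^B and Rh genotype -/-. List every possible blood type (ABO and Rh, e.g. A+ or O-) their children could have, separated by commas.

Gametes from I^A i × I^B I^B give offspring ABO genotypes I^A I^B, I^B i, i.e. phenotypes B, AB.
Rh cross +/- × -/- → phenotypes Rh+, Rh-.
Combining independently: B+, B-, AB+, AB-.

B+, B-, AB+, AB-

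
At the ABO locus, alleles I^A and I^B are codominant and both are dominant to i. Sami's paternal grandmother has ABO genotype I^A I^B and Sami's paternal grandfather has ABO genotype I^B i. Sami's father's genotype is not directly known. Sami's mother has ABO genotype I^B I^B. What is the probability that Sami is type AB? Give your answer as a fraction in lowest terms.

Sami's father's ABO genotype from I^A I^B × I^B i: 1/4 I^A I^B, 1/4 I^A i, 1/4 I^B I^B, 1/4 I^B i.
Crossing each possibility with the mother I^B I^B and summing P(type AB): 1/4·1/2 + 1/4·1/2 + 1/4·0 + 1/4·0 = 1/4.

1/4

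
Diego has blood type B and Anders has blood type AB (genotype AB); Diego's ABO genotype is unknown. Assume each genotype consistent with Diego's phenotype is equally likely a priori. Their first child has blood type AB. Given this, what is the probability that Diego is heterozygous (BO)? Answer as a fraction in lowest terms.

1/3

Possible genotypes: Diego ∈ {BB, BO}; Anders ∈ {AB}.
Weight each parental genotype pair by prior × P(type-AB child):
  BB × AB: posterior weight 2/3.
  BO × AB: posterior weight 1/3.
Sum the posterior weight over pairs where Diego is BO: 1/3.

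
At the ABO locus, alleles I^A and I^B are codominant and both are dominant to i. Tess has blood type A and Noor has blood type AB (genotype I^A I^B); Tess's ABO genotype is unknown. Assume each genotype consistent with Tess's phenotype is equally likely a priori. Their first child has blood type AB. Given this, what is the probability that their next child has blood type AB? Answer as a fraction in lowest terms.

5/12

Possible genotypes: Tess ∈ {I^A I^A, I^A i}; Noor ∈ {I^A I^B}.
Weight each parental genotype pair by prior × P(type-AB child):
  I^A I^A × I^A I^B: posterior weight 2/3; P(next child type AB) = 1/2.
  I^A i × I^A I^B: posterior weight 1/3; P(next child type AB) = 1/4.
Weighted sum = 5/12.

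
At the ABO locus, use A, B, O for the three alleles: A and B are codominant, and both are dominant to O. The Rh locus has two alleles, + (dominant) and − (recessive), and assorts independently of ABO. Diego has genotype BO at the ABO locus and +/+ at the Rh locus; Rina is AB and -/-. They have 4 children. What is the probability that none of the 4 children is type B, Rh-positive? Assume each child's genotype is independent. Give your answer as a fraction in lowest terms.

ABO cross BO × AB → 1/4 A, 1/2 B, 1/4 AB.
Rh cross +/+ × -/- → 1 Rh+; so P(type B, Rh-positive) = 1/2 × 1 = 1/2 per child.
P(not type B, Rh-positive) = 1/2 for one child; (1/2)^4 = 1/16.

1/16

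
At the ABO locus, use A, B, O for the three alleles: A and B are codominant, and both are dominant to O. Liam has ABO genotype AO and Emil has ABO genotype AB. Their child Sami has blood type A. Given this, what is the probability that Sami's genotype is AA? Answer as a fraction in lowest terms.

Cross AO × AB → 1/4 AA, 1/4 AB, 1/4 AO, 1/4 BO.
Type-A genotypes among offspring: AA (1/4), AO (1/4); total 1/2.
P(AA | type A) = (1/4) / (1/2) = 1/2.

1/2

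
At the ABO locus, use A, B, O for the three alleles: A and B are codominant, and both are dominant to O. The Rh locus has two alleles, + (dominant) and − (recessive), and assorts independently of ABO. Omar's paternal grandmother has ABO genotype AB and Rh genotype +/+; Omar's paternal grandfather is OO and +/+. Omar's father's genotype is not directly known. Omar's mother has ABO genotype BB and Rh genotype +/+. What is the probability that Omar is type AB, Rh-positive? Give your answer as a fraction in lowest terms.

Omar's father's ABO genotype from AB × OO: 1/2 AO, 1/2 BO.
Crossing each possibility with the mother BB and summing P(type AB): 1/2·1/2 + 1/2·0 = 1/4.
Similarly for Rh via the father's Rh distribution: P(Rh+) = 1.
Independent loci: 1/4 × 1 = 1/4.

1/4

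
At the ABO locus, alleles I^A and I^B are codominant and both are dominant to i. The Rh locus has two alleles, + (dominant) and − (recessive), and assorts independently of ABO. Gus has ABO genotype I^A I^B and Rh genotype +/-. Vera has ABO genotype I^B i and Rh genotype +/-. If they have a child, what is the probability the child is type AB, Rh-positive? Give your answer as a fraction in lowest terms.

ABO cross I^A I^B × I^B i → offspring phenotypes: 1/4 A, 1/2 B, 1/4 AB.
Rh cross +/- × +/- → 3/4 Rh+, 1/4 Rh-.
Independent loci: P(type AB, Rh-positive) = 1/4 × 3/4 = 3/16.

3/16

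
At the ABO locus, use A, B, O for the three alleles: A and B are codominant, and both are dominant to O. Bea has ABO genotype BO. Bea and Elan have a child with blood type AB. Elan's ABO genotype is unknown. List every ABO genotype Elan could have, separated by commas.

AA, AB, AO

For each candidate genotype of Elan, check whether crossing it with BO can produce every observed child phenotype.
  AA → possible child types {A, AB} ✓
  AB → possible child types {A, B, AB} ✓
  AO → possible child types {O, A, B, AB} ✓
  BB → possible child types {B} ✗
  BO → possible child types {O, B} ✗
  OO → possible child types {O, B} ✗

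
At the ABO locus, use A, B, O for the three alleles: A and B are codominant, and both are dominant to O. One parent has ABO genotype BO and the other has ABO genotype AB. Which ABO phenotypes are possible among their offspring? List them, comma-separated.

Gametes from BO × AB give offspring ABO genotypes AB, AO, BB, BO, i.e. phenotypes A, B, AB.

A, B, AB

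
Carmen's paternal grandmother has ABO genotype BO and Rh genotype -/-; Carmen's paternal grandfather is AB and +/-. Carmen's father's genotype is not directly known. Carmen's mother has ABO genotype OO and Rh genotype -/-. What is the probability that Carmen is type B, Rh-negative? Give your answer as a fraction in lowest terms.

Carmen's father's ABO genotype from BO × AB: 1/4 AB, 1/4 AO, 1/4 BB, 1/4 BO.
Crossing each possibility with the mother OO and summing P(type B): 1/4·1/2 + 1/4·0 + 1/4·1 + 1/4·1/2 = 1/2.
Similarly for Rh via the father's Rh distribution: P(Rh-) = 3/4.
Independent loci: 1/2 × 3/4 = 3/8.

3/8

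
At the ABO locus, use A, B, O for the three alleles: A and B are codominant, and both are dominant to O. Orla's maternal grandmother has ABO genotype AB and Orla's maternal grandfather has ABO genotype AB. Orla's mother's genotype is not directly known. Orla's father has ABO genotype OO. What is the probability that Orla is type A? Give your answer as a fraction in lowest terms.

Orla's mother's ABO genotype from AB × AB: 1/4 AA, 1/2 AB, 1/4 BB.
Crossing each possibility with the father OO and summing P(type A): 1/4·1 + 1/2·1/2 + 1/4·0 = 1/2.

1/2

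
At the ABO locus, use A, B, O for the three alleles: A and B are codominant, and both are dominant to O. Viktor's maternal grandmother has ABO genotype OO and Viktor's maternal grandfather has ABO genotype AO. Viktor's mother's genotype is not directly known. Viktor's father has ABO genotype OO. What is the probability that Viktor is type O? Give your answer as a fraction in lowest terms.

3/4

Viktor's mother's ABO genotype from OO × AO: 1/2 AO, 1/2 OO.
Crossing each possibility with the father OO and summing P(type O): 1/2·1/2 + 1/2·1 = 3/4.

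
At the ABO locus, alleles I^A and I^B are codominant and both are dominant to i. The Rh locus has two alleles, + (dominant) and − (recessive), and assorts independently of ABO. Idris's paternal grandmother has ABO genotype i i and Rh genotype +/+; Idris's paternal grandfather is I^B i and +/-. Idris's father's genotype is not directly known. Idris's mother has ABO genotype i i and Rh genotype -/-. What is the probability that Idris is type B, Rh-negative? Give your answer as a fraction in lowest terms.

1/16

Idris's father's ABO genotype from i i × I^B i: 1/2 I^B i, 1/2 i i.
Crossing each possibility with the mother i i and summing P(type B): 1/2·1/2 + 1/2·0 = 1/4.
Similarly for Rh via the father's Rh distribution: P(Rh-) = 1/4.
Independent loci: 1/4 × 1/4 = 1/16.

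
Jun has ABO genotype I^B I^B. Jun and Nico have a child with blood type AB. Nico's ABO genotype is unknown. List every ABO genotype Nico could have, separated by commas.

For each candidate genotype of Nico, check whether crossing it with I^B I^B can produce every observed child phenotype.
  I^A I^A → possible child types {AB} ✓
  I^A I^B → possible child types {B, AB} ✓
  I^A i → possible child types {B, AB} ✓
  I^B I^B → possible child types {B} ✗
  I^B i → possible child types {B} ✗
  i i → possible child types {B} ✗

I^A I^A, I^A I^B, I^A i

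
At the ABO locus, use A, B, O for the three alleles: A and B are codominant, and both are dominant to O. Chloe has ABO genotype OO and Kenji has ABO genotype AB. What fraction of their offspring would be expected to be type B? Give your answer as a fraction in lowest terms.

ABO cross OO × AB → offspring phenotypes: 1/2 A, 1/2 B.
So P(type B) = 1/2.

1/2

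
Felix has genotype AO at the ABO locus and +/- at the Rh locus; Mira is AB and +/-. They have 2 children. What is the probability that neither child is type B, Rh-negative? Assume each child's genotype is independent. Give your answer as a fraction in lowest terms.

ABO cross AO × AB → 1/2 A, 1/4 B, 1/4 AB.
Rh cross +/- × +/- → 3/4 Rh+, 1/4 Rh-; so P(type B, Rh-negative) = 1/4 × 1/4 = 1/16 per child.
P(not type B, Rh-negative) = 15/16 for one child; (15/16)^2 = 225/256.

225/256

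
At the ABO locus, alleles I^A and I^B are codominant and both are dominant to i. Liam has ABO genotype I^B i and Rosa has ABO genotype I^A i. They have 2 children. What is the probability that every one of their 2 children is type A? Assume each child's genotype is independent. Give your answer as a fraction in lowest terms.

ABO cross I^B i × I^A i → 1/4 O, 1/4 A, 1/4 B, 1/4 AB.
So P(type A) = 1/4 per child.
All 2 independent: (1/4)^2 = 1/16.

1/16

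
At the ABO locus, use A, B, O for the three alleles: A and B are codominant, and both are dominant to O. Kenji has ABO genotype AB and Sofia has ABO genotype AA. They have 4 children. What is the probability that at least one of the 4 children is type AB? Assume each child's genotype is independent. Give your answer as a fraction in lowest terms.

15/16

ABO cross AB × AA → 1/2 A, 1/2 AB.
So P(type AB) = 1/2 per child.
P(none) = (1/2)^4 = 1/16; P(at least one) = 1 − 1/16 = 15/16.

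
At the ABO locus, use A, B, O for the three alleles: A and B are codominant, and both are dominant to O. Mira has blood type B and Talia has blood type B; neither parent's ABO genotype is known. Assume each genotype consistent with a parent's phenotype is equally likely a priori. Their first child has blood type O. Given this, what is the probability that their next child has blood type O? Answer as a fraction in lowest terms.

1/4

Possible genotypes: Mira ∈ {BB, BO}; Talia ∈ {BB, BO}.
Weight each parental genotype pair by prior × P(type-O child):
  BO × BO: posterior weight 1; P(next child type O) = 1/4.
Weighted sum = 1/4.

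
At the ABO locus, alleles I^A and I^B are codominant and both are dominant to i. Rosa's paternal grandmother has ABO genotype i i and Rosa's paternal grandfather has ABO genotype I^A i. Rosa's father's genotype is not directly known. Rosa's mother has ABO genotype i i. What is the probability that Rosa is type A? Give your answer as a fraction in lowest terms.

1/4

Rosa's father's ABO genotype from i i × I^A i: 1/2 I^A i, 1/2 i i.
Crossing each possibility with the mother i i and summing P(type A): 1/2·1/2 + 1/2·0 = 1/4.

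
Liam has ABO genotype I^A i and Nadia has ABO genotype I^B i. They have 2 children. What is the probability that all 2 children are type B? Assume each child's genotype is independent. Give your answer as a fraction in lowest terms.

1/16

ABO cross I^A i × I^B i → 1/4 O, 1/4 A, 1/4 B, 1/4 AB.
So P(type B) = 1/4 per child.
All 2 independent: (1/4)^2 = 1/16.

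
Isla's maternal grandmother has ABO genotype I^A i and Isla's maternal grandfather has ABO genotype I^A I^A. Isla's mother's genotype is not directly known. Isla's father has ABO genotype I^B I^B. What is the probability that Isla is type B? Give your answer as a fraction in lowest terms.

Isla's mother's ABO genotype from I^A i × I^A I^A: 1/2 I^A I^A, 1/2 I^A i.
Crossing each possibility with the father I^B I^B and summing P(type B): 1/2·0 + 1/2·1/2 = 1/4.

1/4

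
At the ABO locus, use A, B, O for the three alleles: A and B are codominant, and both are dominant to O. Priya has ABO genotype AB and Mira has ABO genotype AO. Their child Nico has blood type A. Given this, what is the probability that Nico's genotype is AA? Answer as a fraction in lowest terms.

1/2

Cross AB × AO → 1/4 AA, 1/4 AB, 1/4 AO, 1/4 BO.
Type-A genotypes among offspring: AA (1/4), AO (1/4); total 1/2.
P(AA | type A) = (1/4) / (1/2) = 1/2.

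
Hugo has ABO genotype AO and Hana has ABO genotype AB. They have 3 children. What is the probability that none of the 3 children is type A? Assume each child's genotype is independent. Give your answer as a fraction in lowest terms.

ABO cross AO × AB → 1/2 A, 1/4 B, 1/4 AB.
So P(type A) = 1/2 per child.
P(not type A) = 1/2 for one child; (1/2)^3 = 1/8.

1/8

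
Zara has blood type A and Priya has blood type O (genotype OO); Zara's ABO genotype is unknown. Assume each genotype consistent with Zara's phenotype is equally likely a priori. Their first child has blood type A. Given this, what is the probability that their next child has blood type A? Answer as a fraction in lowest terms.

5/6

Possible genotypes: Zara ∈ {AA, AO}; Priya ∈ {OO}.
Weight each parental genotype pair by prior × P(type-A child):
  AA × OO: posterior weight 2/3; P(next child type A) = 1.
  AO × OO: posterior weight 1/3; P(next child type A) = 1/2.
Weighted sum = 5/6.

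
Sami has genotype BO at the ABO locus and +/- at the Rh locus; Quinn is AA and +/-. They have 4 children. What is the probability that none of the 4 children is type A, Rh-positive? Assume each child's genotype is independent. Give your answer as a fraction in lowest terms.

ABO cross BO × AA → 1/2 A, 1/2 AB.
Rh cross +/- × +/- → 3/4 Rh+, 1/4 Rh-; so P(type A, Rh-positive) = 1/2 × 3/4 = 3/8 per child.
P(not type A, Rh-positive) = 5/8 for one child; (5/8)^4 = 625/4096.

625/4096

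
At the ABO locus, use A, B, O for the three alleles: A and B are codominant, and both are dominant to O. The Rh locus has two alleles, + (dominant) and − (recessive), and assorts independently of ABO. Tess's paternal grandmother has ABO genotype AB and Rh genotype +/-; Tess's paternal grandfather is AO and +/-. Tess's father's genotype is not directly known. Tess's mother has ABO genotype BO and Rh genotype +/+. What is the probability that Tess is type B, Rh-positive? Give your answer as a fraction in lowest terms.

Tess's father's ABO genotype from AB × AO: 1/4 AA, 1/4 AB, 1/4 AO, 1/4 BO.
Crossing each possibility with the mother BO and summing P(type B): 1/4·0 + 1/4·1/2 + 1/4·1/4 + 1/4·3/4 = 3/8.
Similarly for Rh via the father's Rh distribution: P(Rh+) = 1.
Independent loci: 3/8 × 1 = 3/8.

3/8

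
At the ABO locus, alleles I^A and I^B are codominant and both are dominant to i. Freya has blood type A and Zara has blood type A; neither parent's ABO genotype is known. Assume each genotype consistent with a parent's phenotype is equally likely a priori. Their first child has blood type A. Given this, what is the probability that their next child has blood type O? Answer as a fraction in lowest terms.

1/20

Possible genotypes: Freya ∈ {I^A I^A, I^A i}; Zara ∈ {I^A I^A, I^A i}.
Weight each parental genotype pair by prior × P(type-A child):
  I^A I^A × I^A I^A: posterior weight 4/15; P(next child type O) = 0.
  I^A I^A × I^A i: posterior weight 4/15; P(next child type O) = 0.
  I^A i × I^A I^A: posterior weight 4/15; P(next child type O) = 0.
  I^A i × I^A i: posterior weight 1/5; P(next child type O) = 1/4.
Weighted sum = 1/20.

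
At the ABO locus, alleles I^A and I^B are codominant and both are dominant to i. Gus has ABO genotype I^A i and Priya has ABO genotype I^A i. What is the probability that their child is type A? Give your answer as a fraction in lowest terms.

ABO cross I^A i × I^A i → offspring phenotypes: 1/4 O, 3/4 A.
So P(type A) = 3/4.

3/4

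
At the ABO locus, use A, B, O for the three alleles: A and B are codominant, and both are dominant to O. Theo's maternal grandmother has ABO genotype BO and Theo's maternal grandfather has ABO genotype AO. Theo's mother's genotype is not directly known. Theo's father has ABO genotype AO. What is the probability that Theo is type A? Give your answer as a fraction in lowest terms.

Theo's mother's ABO genotype from BO × AO: 1/4 AB, 1/4 AO, 1/4 BO, 1/4 OO.
Crossing each possibility with the father AO and summing P(type A): 1/4·1/2 + 1/4·3/4 + 1/4·1/4 + 1/4·1/2 = 1/2.

1/2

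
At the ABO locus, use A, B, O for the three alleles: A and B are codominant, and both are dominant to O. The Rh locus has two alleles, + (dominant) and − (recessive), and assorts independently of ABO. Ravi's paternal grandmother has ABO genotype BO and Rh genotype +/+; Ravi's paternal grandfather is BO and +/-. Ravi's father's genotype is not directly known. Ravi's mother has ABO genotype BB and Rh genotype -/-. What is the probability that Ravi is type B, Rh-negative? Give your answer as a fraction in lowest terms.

Ravi's father's ABO genotype from BO × BO: 1/4 BB, 1/2 BO, 1/4 OO.
Crossing each possibility with the mother BB and summing P(type B): 1/4·1 + 1/2·1 + 1/4·1 = 1.
Similarly for Rh via the father's Rh distribution: P(Rh-) = 1/4.
Independent loci: 1 × 1/4 = 1/4.

1/4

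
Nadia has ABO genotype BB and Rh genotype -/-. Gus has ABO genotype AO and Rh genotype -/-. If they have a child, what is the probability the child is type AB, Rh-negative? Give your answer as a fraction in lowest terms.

ABO cross BB × AO → offspring phenotypes: 1/2 B, 1/2 AB.
Rh cross -/- × -/- → 1 Rh-.
Independent loci: P(type AB, Rh-negative) = 1/2 × 1 = 1/2.

1/2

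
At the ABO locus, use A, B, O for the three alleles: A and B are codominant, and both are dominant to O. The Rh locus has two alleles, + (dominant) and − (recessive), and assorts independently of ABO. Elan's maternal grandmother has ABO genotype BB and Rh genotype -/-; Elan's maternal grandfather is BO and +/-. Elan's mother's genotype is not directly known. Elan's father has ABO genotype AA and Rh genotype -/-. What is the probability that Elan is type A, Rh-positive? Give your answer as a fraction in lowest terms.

1/16

Elan's mother's ABO genotype from BB × BO: 1/2 BB, 1/2 BO.
Crossing each possibility with the father AA and summing P(type A): 1/2·0 + 1/2·1/2 = 1/4.
Similarly for Rh via the mother's Rh distribution: P(Rh+) = 1/4.
Independent loci: 1/4 × 1/4 = 1/16.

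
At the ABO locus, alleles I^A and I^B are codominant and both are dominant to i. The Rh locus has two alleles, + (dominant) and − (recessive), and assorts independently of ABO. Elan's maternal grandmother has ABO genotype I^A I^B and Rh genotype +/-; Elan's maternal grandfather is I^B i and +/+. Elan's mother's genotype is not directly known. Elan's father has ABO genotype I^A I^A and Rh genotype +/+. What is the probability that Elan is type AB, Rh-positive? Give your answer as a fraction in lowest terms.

Elan's mother's ABO genotype from I^A I^B × I^B i: 1/4 I^A I^B, 1/4 I^A i, 1/4 I^B I^B, 1/4 I^B i.
Crossing each possibility with the father I^A I^A and summing P(type AB): 1/4·1/2 + 1/4·0 + 1/4·1 + 1/4·1/2 = 1/2.
Similarly for Rh via the mother's Rh distribution: P(Rh+) = 1.
Independent loci: 1/2 × 1 = 1/2.

1/2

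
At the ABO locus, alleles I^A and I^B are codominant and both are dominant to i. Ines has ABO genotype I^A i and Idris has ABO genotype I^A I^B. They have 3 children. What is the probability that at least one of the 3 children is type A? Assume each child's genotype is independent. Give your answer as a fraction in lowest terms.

7/8

ABO cross I^A i × I^A I^B → 1/2 A, 1/4 B, 1/4 AB.
So P(type A) = 1/2 per child.
P(none) = (1/2)^3 = 1/8; P(at least one) = 1 − 1/8 = 7/8.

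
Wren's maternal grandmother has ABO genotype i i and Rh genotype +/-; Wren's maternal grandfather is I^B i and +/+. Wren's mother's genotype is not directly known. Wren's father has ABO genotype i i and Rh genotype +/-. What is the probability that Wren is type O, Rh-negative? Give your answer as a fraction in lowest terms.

Wren's mother's ABO genotype from i i × I^B i: 1/2 I^B i, 1/2 i i.
Crossing each possibility with the father i i and summing P(type O): 1/2·1/2 + 1/2·1 = 3/4.
Similarly for Rh via the mother's Rh distribution: P(Rh-) = 1/8.
Independent loci: 3/4 × 1/8 = 3/32.

3/32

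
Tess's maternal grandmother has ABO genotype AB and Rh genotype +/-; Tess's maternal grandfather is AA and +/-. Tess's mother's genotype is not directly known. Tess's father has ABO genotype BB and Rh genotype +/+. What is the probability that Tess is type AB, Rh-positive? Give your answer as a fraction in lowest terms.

3/4

Tess's mother's ABO genotype from AB × AA: 1/2 AA, 1/2 AB.
Crossing each possibility with the father BB and summing P(type AB): 1/2·1 + 1/2·1/2 = 3/4.
Similarly for Rh via the mother's Rh distribution: P(Rh+) = 1.
Independent loci: 3/4 × 1 = 3/4.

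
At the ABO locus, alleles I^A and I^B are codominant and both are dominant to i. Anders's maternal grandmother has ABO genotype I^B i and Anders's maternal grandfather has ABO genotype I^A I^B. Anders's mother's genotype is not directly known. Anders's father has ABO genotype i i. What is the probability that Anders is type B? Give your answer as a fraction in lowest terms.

1/2

Anders's mother's ABO genotype from I^B i × I^A I^B: 1/4 I^A I^B, 1/4 I^A i, 1/4 I^B I^B, 1/4 I^B i.
Crossing each possibility with the father i i and summing P(type B): 1/4·1/2 + 1/4·0 + 1/4·1 + 1/4·1/2 = 1/2.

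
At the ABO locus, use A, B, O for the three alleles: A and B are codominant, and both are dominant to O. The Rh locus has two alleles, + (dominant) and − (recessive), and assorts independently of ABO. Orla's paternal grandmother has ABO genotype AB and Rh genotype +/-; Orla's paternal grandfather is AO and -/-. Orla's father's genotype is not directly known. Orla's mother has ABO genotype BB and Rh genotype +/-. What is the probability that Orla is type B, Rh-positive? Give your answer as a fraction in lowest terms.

Orla's father's ABO genotype from AB × AO: 1/4 AA, 1/4 AB, 1/4 AO, 1/4 BO.
Crossing each possibility with the mother BB and summing P(type B): 1/4·0 + 1/4·1/2 + 1/4·1/2 + 1/4·1 = 1/2.
Similarly for Rh via the father's Rh distribution: P(Rh+) = 5/8.
Independent loci: 1/2 × 5/8 = 5/16.

5/16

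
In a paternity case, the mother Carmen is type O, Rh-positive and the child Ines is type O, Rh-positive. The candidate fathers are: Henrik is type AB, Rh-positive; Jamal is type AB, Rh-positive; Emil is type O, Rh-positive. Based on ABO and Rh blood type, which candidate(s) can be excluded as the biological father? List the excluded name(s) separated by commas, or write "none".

A candidate is excluded only if no genotype consistent with his phenotype could produce a type O, Rh-positive child with a type O, Rh-positive mother.
Henrik (type AB, Rh+): no genotype consistent with that phenotype can produce a type-O Rh+ child with a type-O mother.
Jamal (type AB, Rh+): no genotype consistent with that phenotype can produce a type-O Rh+ child with a type-O mother.

Henrik, Jamal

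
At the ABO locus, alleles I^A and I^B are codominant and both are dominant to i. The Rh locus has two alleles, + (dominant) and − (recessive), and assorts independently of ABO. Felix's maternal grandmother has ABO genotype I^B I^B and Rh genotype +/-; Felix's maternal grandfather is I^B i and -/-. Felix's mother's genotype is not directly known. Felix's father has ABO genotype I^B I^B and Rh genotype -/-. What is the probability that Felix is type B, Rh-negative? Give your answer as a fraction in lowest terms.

3/4

Felix's mother's ABO genotype from I^B I^B × I^B i: 1/2 I^B I^B, 1/2 I^B i.
Crossing each possibility with the father I^B I^B and summing P(type B): 1/2·1 + 1/2·1 = 1.
Similarly for Rh via the mother's Rh distribution: P(Rh-) = 3/4.
Independent loci: 1 × 3/4 = 3/4.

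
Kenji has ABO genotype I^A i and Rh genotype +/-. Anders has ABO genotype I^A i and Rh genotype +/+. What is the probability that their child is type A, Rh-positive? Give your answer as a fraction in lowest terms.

ABO cross I^A i × I^A i → offspring phenotypes: 1/4 O, 3/4 A.
Rh cross +/- × +/+ → 1 Rh+.
Independent loci: P(type A, Rh-positive) = 3/4 × 1 = 3/4.

3/4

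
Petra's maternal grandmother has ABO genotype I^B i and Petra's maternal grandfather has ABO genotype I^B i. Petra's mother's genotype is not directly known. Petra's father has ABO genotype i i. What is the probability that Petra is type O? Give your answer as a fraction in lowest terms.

1/2

Petra's mother's ABO genotype from I^B i × I^B i: 1/4 I^B I^B, 1/2 I^B i, 1/4 i i.
Crossing each possibility with the father i i and summing P(type O): 1/4·0 + 1/2·1/2 + 1/4·1 = 1/2.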